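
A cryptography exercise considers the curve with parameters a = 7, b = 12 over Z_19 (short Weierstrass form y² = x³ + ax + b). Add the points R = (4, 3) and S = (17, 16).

(4, 3) + (17, 16). λ = (16 - 3)/(17 - 4) ≡ 13/13 mod 19. 13⁻¹ ≡ 3 (mod 19), so λ ≡ 1.
  x = λ² - 4 - 17 = 1 - 21 ≡ 18; y = λ·(4 - 18) - 3 ≡ 2. → (18, 2)

(18, 2)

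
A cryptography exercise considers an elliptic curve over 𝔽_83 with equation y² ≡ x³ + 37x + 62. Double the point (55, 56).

tangent at (55, 56): λ = (3·55² + 37)/(2·56) ≡ 65/29. 29⁻¹ ≡ 63 (mod 83), so λ ≡ 65·63 ≡ 28.
  x = λ² - 55 - 55 = 784 - 110 ≡ 10; y = λ·(55 - 10) - 56 ≡ 42. → (10, 42)

(10, 42)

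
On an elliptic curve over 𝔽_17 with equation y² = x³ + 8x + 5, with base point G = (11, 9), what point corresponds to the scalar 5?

Repeated addition: build up to 5G.
2G: tangent at (11, 9): λ = (3·11² + 8)/(2·9) ≡ 14/1. 1⁻¹ ≡ 1 (mod 17) since 1·1 = 1 ≡ 1, so λ ≡ 14·1 ≡ 14.
  x = λ² - 11 - 11 = 196 - 22 ≡ 4; y = λ·(11 - 4) - 9 ≡ 4. → (4, 4)
3G: (4, 4) + (11, 9). λ = (9 - 4)/(11 - 4) ≡ 5/7 mod 17. 7⁻¹ ≡ 5 (mod 17), so λ ≡ 8.
  x = λ² - 4 - 11 = 64 - 15 ≡ 15; y = λ·(4 - 15) - 4 ≡ 10. → (15, 10)
4G: (15, 10) + (11, 9). λ = (9 - 10)/(11 - 15) ≡ 16/13 mod 17. 13⁻¹ ≡ 4 (mod 17) since 13·4 = 52 ≡ 1, so λ ≡ 13.
  x = λ² - 15 - 11 = 169 - 26 ≡ 7; y = λ·(15 - 7) - 10 ≡ 9. → (7, 9)
5G: (7, 9) + (11, 9). λ = (9 - 9)/(11 - 7) ≡ 0/4 mod 17. 4⁻¹ ≡ 13 (mod 17), so λ ≡ 0.
  x = λ² - 7 - 11 = 0 - 18 ≡ 16; y = λ·(7 - 16) - 9 ≡ 8. → (16, 8)

(16, 8)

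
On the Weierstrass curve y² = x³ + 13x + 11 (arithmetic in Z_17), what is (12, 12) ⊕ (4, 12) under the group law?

(1, 5)

(12, 12) + (4, 12). λ = (12 - 12)/(4 - 12) ≡ 0/9 mod 17. 9⁻¹ ≡ 2 (mod 17) since 9·2 = 18 ≡ 1, so λ ≡ 0.
  x = λ² - 12 - 4 = 0 - 16 ≡ 1; y = λ·(12 - 1) - 12 ≡ 5. → (1, 5)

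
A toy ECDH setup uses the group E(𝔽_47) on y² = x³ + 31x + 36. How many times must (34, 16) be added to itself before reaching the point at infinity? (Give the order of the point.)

2P: tangent at (34, 16): λ = (3·34² + 31)/(2·16) ≡ 21/32. 32⁻¹ ≡ 25 (mod 47), so λ ≡ 21·25 ≡ 8.
  x = λ² - 34 - 34 = 64 - 68 ≡ 43; y = λ·(34 - 43) - 16 ≡ 6. → (43, 6)
3P: (43, 6) + (34, 16). λ = (16 - 6)/(34 - 43) ≡ 10/38 mod 47. 38⁻¹ ≡ 26 (mod 47) since 38·26 = 988 ≡ 1, so λ ≡ 25.
  x = λ² - 43 - 34 = 625 - 77 ≡ 31; y = λ·(43 - 31) - 6 ≡ 12. → (31, 12)
4P: (31, 12) + (34, 16). λ = (16 - 12)/(34 - 31) ≡ 4/3 mod 47. 3⁻¹ ≡ 16 (mod 47) since 3·16 = 48 ≡ 1, so λ ≡ 17.
  x = λ² - 31 - 34 = 289 - 65 ≡ 36; y = λ·(31 - 36) - 12 ≡ 44. → (36, 44)
5P: (36, 44) + (34, 16). λ = (16 - 44)/(34 - 36) ≡ 19/45 mod 47. 45⁻¹ ≡ 23 (mod 47) since 45·23 = 1035 ≡ 1, so λ ≡ 14.
  x = λ² - 36 - 34 = 196 - 70 ≡ 32; y = λ·(36 - 32) - 44 ≡ 12. → (32, 12)
6P: (32, 12) + (34, 16). λ = (16 - 12)/(34 - 32) ≡ 4/2 mod 47. 2⁻¹ ≡ 24 (mod 47) since 2·24 = 48 ≡ 1, so λ ≡ 2.
  x = λ² - 32 - 34 = 4 - 66 ≡ 32; y = λ·(32 - 32) - 12 ≡ 35. → (32, 35)
7P: (32, 35) + (34, 16). λ = (16 - 35)/(34 - 32) ≡ 28/2 mod 47. 2⁻¹ ≡ 24 (mod 47) since 2·24 = 48 ≡ 1, so λ ≡ 14.
  x = λ² - 32 - 34 = 196 - 66 ≡ 36; y = λ·(32 - 36) - 35 ≡ 3. → (36, 3)
8P: (36, 3) + (34, 16). λ = (16 - 3)/(34 - 36) ≡ 13/45 mod 47. 45⁻¹ ≡ 23 (mod 47) since 45·23 = 1035 ≡ 1, so λ ≡ 17.
  x = λ² - 36 - 34 = 289 - 70 ≡ 31; y = λ·(36 - 31) - 3 ≡ 35. → (31, 35)
9P: (31, 35) + (34, 16). λ = (16 - 35)/(34 - 31) ≡ 28/3 mod 47. 3⁻¹ ≡ 16 (mod 47), so λ ≡ 25.
  x = λ² - 31 - 34 = 625 - 65 ≡ 43; y = λ·(31 - 43) - 35 ≡ 41. → (43, 41)
10P: (43, 41) + (34, 16). λ = (16 - 41)/(34 - 43) ≡ 22/38 mod 47. 38⁻¹ ≡ 26 (mod 47), so λ ≡ 8.
  x = λ² - 43 - 34 = 64 - 77 ≡ 34; y = λ·(43 - 34) - 41 ≡ 31. → (34, 31)
11P: (34, 31) + (34, 16): same x and y₁ ≡ -y₂, so the sum is the point at infinity.
11P = the point at infinity, so the order is 11.

11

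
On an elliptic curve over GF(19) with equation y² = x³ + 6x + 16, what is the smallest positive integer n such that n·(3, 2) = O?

7

2P: tangent at (3, 2): λ = (3·3² + 6)/(2·2) ≡ 14/4. 4⁻¹ ≡ 5 (mod 19), so λ ≡ 14·5 ≡ 13.
  x = λ² - 3 - 3 = 169 - 6 ≡ 11; y = λ·(3 - 11) - 2 ≡ 8. → (11, 8)
3P: (11, 8) + (3, 2). λ = (2 - 8)/(3 - 11) ≡ 13/11 mod 19. 11⁻¹ ≡ 7 (mod 19), so λ ≡ 15.
  x = λ² - 11 - 3 = 225 - 14 ≡ 2; y = λ·(11 - 2) - 8 ≡ 13. → (2, 13)
4P: (2, 13) + (3, 2). λ = (2 - 13)/(3 - 2) ≡ 8/1 mod 19. 1⁻¹ ≡ 1 (mod 19) since 1·1 = 1 ≡ 1, so λ ≡ 8.
  x = λ² - 2 - 3 = 64 - 5 ≡ 2; y = λ·(2 - 2) - 13 ≡ 6. → (2, 6)
5P: (2, 6) + (3, 2). λ = (2 - 6)/(3 - 2) ≡ 15/1 mod 19. 1⁻¹ ≡ 1 (mod 19), so λ ≡ 15.
  x = λ² - 2 - 3 = 225 - 5 ≡ 11; y = λ·(2 - 11) - 6 ≡ 11. → (11, 11)
6P: (11, 11) + (3, 2). λ = (2 - 11)/(3 - 11) ≡ 10/11 mod 19. 11⁻¹ ≡ 7 (mod 19) since 11·7 = 77 ≡ 1, so λ ≡ 13.
  x = λ² - 11 - 3 = 169 - 14 ≡ 3; y = λ·(11 - 3) - 11 ≡ 17. → (3, 17)
7P: (3, 17) + (3, 2): same x and y₁ ≡ -y₂, so the sum is O.
7P = O, so the order is 7.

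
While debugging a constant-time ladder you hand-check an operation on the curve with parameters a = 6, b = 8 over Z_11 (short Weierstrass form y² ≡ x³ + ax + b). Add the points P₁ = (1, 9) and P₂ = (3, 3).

(1, 9) + (3, 3). λ = (3 - 9)/(3 - 1) ≡ 5/2 mod 11. 2⁻¹ ≡ 6 (mod 11), so λ ≡ 8.
  x = λ² - 1 - 3 = 64 - 4 ≡ 5; y = λ·(1 - 5) - 9 ≡ 3. → (5, 3)

(5, 3)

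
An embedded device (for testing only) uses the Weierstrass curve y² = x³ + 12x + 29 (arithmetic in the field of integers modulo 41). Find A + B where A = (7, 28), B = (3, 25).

(7, 28) + (3, 25). λ = (25 - 28)/(3 - 7) ≡ 38/37 mod 41. 37⁻¹ ≡ 10 (mod 41) since 37·10 = 370 ≡ 1, so λ ≡ 11.
  x = λ² - 7 - 3 = 121 - 10 ≡ 29; y = λ·(7 - 29) - 28 ≡ 17. → (29, 17)

(29, 17)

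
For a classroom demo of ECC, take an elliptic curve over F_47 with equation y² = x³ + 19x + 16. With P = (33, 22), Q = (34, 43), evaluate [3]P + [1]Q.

First 3P:
Repeated addition: build up to 3P.
2P: tangent at (33, 22): λ = (3·33² + 19)/(2·22) ≡ 43/44. 44⁻¹ ≡ 31 (mod 47) since 44·31 = 1364 ≡ 1, so λ ≡ 43·31 ≡ 17.
  x = λ² - 33 - 33 = 289 - 66 ≡ 35; y = λ·(33 - 35) - 22 ≡ 38. → (35, 38)
3P: (35, 38) + (33, 22). λ = (22 - 38)/(33 - 35) ≡ 31/45 mod 47. 45⁻¹ ≡ 23 (mod 47) since 45·23 = 1035 ≡ 1, so λ ≡ 8.
  x = λ² - 35 - 33 = 64 - 68 ≡ 43; y = λ·(35 - 43) - 38 ≡ 39. → (43, 39)
3P = (43, 39).
Finally 3P + Q:
(43, 39) + (34, 43). λ = (43 - 39)/(34 - 43) ≡ 4/38 mod 47. 38⁻¹ ≡ 26 (mod 47) since 38·26 = 988 ≡ 1, so λ ≡ 10.
  x = λ² - 43 - 34 = 100 - 77 ≡ 23; y = λ·(43 - 23) - 39 ≡ 20. → (23, 20)

(23, 20)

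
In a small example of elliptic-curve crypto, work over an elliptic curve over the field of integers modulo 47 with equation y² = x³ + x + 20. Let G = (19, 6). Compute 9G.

Double-and-add on 9 = (1001)₂. Start with G = (19, 6) for the leading 1-bit.
double: tangent at (19, 6): λ = (3·19² + 1)/(2·6) ≡ 3/12. 12⁻¹ ≡ 4 (mod 47) since 12·4 = 48 ≡ 1, so λ ≡ 3·4 ≡ 12.
  x = λ² - 19 - 19 = 144 - 38 ≡ 12; y = λ·(19 - 12) - 6 ≡ 31. → (12, 31)
double: tangent at (12, 31): λ = (3·12² + 1)/(2·31) ≡ 10/15. 15⁻¹ ≡ 22 (mod 47), so λ ≡ 10·22 ≡ 32.
  x = λ² - 12 - 12 = 1024 - 24 ≡ 13; y = λ·(12 - 13) - 31 ≡ 31. → (13, 31)
double: tangent at (13, 31): λ = (3·13² + 1)/(2·31) ≡ 38/15. 15⁻¹ ≡ 22 (mod 47) since 15·22 = 330 ≡ 1, so λ ≡ 38·22 ≡ 37.
  x = λ² - 13 - 13 = 1369 - 26 ≡ 27; y = λ·(13 - 27) - 31 ≡ 15. → (27, 15)
add G: (27, 15) + (19, 6). λ = (6 - 15)/(19 - 27) ≡ 38/39 mod 47. 39⁻¹ ≡ 41 (mod 47), so λ ≡ 7.
  x = λ² - 27 - 19 = 49 - 46 ≡ 3; y = λ·(27 - 3) - 15 ≡ 12. → (3, 12)

(3, 12)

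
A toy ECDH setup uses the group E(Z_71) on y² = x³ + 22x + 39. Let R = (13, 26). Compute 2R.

(50, 55)

tangent at (13, 26): λ = (3·13² + 22)/(2·26) ≡ 32/52. 52⁻¹ ≡ 56 (mod 71) since 52·56 = 2912 ≡ 1, so λ ≡ 32·56 ≡ 17.
  x = λ² - 13 - 13 = 289 - 26 ≡ 50; y = λ·(13 - 50) - 26 ≡ 55. → (50, 55)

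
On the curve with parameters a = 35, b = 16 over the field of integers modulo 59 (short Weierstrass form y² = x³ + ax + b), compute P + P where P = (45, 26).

(43, 32)

tangent at (45, 26): λ = (3·45² + 35)/(2·26) ≡ 33/52. 52⁻¹ ≡ 42 (mod 59), so λ ≡ 33·42 ≡ 29.
  x = λ² - 45 - 45 = 841 - 90 ≡ 43; y = λ·(45 - 43) - 26 ≡ 32. → (43, 32)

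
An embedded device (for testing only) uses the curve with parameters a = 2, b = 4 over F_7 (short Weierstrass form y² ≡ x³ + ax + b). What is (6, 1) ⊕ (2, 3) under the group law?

(1, 0)

(6, 1) + (2, 3). λ = (3 - 1)/(2 - 6) ≡ 2/3 mod 7. 3⁻¹ ≡ 5 (mod 7), so λ ≡ 3.
  x = λ² - 6 - 2 = 9 - 8 ≡ 1; y = λ·(6 - 1) - 1 ≡ 0. → (1, 0)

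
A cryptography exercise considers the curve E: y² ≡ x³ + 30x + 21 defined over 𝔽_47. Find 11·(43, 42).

(21, 18)

Write G = (43, 42).
Repeated addition: build up to 11G.
2G: tangent at (43, 42): λ = (3·43² + 30)/(2·42) ≡ 31/37. 37⁻¹ ≡ 14 (mod 47) since 37·14 = 518 ≡ 1, so λ ≡ 31·14 ≡ 11.
  x = λ² - 43 - 43 = 121 - 86 ≡ 35; y = λ·(43 - 35) - 42 ≡ 46. → (35, 46)
3G: (35, 46) + (43, 42). λ = (42 - 46)/(43 - 35) ≡ 43/8 mod 47. 8⁻¹ ≡ 6 (mod 47), so λ ≡ 23.
  x = λ² - 35 - 43 = 529 - 78 ≡ 28; y = λ·(35 - 28) - 46 ≡ 21. → (28, 21)
4G: (28, 21) + (43, 42). λ = (42 - 21)/(43 - 28) ≡ 21/15 mod 47. 15⁻¹ ≡ 22 (mod 47), so λ ≡ 39.
  x = λ² - 28 - 43 = 1521 - 71 ≡ 40; y = λ·(28 - 40) - 21 ≡ 28. → (40, 28)
5G: (40, 28) + (43, 42). λ = (42 - 28)/(43 - 40) ≡ 14/3 mod 47. 3⁻¹ ≡ 16 (mod 47) since 3·16 = 48 ≡ 1, so λ ≡ 36.
  x = λ² - 40 - 43 = 1296 - 83 ≡ 38; y = λ·(40 - 38) - 28 ≡ 44. → (38, 44)
6G: (38, 44) + (43, 42). λ = (42 - 44)/(43 - 38) ≡ 45/5 mod 47. 5⁻¹ ≡ 19 (mod 47), so λ ≡ 9.
  x = λ² - 38 - 43 = 81 - 81 ≡ 0; y = λ·(38 - 0) - 44 ≡ 16. → (0, 16)
7G: (0, 16) + (43, 42). λ = (42 - 16)/(43 - 0) ≡ 26/43 mod 47. 43⁻¹ ≡ 35 (mod 47), so λ ≡ 17.
  x = λ² - 0 - 43 = 289 - 43 ≡ 11; y = λ·(0 - 11) - 16 ≡ 32. → (11, 32)
8G: (11, 32) + (43, 42). λ = (42 - 32)/(43 - 11) ≡ 10/32 mod 47. 32⁻¹ ≡ 25 (mod 47), so λ ≡ 15.
  x = λ² - 11 - 43 = 225 - 54 ≡ 30; y = λ·(11 - 30) - 32 ≡ 12. → (30, 12)
9G: (30, 12) + (43, 42). λ = (42 - 12)/(43 - 30) ≡ 30/13 mod 47. 13⁻¹ ≡ 29 (mod 47), so λ ≡ 24.
  x = λ² - 30 - 43 = 576 - 73 ≡ 33; y = λ·(30 - 33) - 12 ≡ 10. → (33, 10)
10G: (33, 10) + (43, 42). λ = (42 - 10)/(43 - 33) ≡ 32/10 mod 47. 10⁻¹ ≡ 33 (mod 47), so λ ≡ 22.
  x = λ² - 33 - 43 = 484 - 76 ≡ 32; y = λ·(33 - 32) - 10 ≡ 12. → (32, 12)
11G: (32, 12) + (43, 42). λ = (42 - 12)/(43 - 32) ≡ 30/11 mod 47. 11⁻¹ ≡ 30 (mod 47), so λ ≡ 7.
  x = λ² - 32 - 43 = 49 - 75 ≡ 21; y = λ·(32 - 21) - 12 ≡ 18. → (21, 18)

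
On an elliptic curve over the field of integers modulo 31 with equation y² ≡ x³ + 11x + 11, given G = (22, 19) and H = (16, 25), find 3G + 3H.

(2, 14)

First 3G:
Repeated addition: build up to 3G.
2G: tangent at (22, 19): λ = (3·22² + 11)/(2·19) ≡ 6/7. 7⁻¹ ≡ 9 (mod 31), so λ ≡ 6·9 ≡ 23.
  x = λ² - 22 - 22 = 529 - 44 ≡ 20; y = λ·(22 - 20) - 19 ≡ 27. → (20, 27)
3G: (20, 27) + (22, 19). λ = (19 - 27)/(22 - 20) ≡ 23/2 mod 31. 2⁻¹ ≡ 16 (mod 31), so λ ≡ 27.
  x = λ² - 20 - 22 = 729 - 42 ≡ 5; y = λ·(20 - 5) - 27 ≡ 6. → (5, 6)
3G = (5, 6).
Next 3H:
Repeated addition: build up to 3H.
2H: tangent at (16, 25): λ = (3·16² + 11)/(2·25) ≡ 4/19. 19⁻¹ ≡ 18 (mod 31) since 19·18 = 342 ≡ 1, so λ ≡ 4·18 ≡ 10.
  x = λ² - 16 - 16 = 100 - 32 ≡ 6; y = λ·(16 - 6) - 25 ≡ 13. → (6, 13)
3H: (6, 13) + (16, 25). λ = (25 - 13)/(16 - 6) ≡ 12/10 mod 31. 10⁻¹ ≡ 28 (mod 31), so λ ≡ 26.
  x = λ² - 6 - 16 = 676 - 22 ≡ 3; y = λ·(6 - 3) - 13 ≡ 3. → (3, 3)
3H = (3, 3).
Finally 3G + 3H:
(5, 6) + (3, 3). λ = (3 - 6)/(3 - 5) ≡ 28/29 mod 31. 29⁻¹ ≡ 15 (mod 31), so λ ≡ 17.
  x = λ² - 5 - 3 = 289 - 8 ≡ 2; y = λ·(5 - 2) - 6 ≡ 14. → (2, 14)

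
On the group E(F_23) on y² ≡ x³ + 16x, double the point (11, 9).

tangent at (11, 9): λ = (3·11² + 16)/(2·9) ≡ 11/18. 18⁻¹ ≡ 9 (mod 23) since 18·9 = 162 ≡ 1, so λ ≡ 11·9 ≡ 7.
  x = λ² - 11 - 11 = 49 - 22 ≡ 4; y = λ·(11 - 4) - 9 ≡ 17. → (4, 17)

(4, 17)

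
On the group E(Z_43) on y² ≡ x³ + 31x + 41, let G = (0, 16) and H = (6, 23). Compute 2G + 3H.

First 2G:
Repeated addition: build up to 2G.
2G: tangent at (0, 16): λ = (3·0² + 31)/(2·16) ≡ 31/32. 32⁻¹ ≡ 39 (mod 43), so λ ≡ 31·39 ≡ 5.
  x = λ² - 0 - 0 = 25 - 0 ≡ 25; y = λ·(0 - 25) - 16 ≡ 31. → (25, 31)
2G = (25, 31).
Next 3H:
Repeated addition: build up to 3H.
2H: tangent at (6, 23): λ = (3·6² + 31)/(2·23) ≡ 10/3. 3⁻¹ ≡ 29 (mod 43) since 3·29 = 87 ≡ 1, so λ ≡ 10·29 ≡ 32.
  x = λ² - 6 - 6 = 1024 - 12 ≡ 23; y = λ·(6 - 23) - 23 ≡ 35. → (23, 35)
3H: (23, 35) + (6, 23). λ = (23 - 35)/(6 - 23) ≡ 31/26 mod 43. 26⁻¹ ≡ 5 (mod 43), so λ ≡ 26.
  x = λ² - 23 - 6 = 676 - 29 ≡ 2; y = λ·(23 - 2) - 35 ≡ 38. → (2, 38)
3H = (2, 38).
Finally 2G + 3H:
(25, 31) + (2, 38). λ = (38 - 31)/(2 - 25) ≡ 7/20 mod 43. 20⁻¹ ≡ 28 (mod 43) since 20·28 = 560 ≡ 1, so λ ≡ 24.
  x = λ² - 25 - 2 = 576 - 27 ≡ 33; y = λ·(25 - 33) - 31 ≡ 35. → (33, 35)

(33, 35)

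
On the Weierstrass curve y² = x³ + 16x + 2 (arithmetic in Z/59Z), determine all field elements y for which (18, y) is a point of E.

24, 35

x³ + 16x + 2 = 6122 ≡ 45 (mod 59).
Square roots of 45 mod 59: 24 and 35 (since 24² = 576 ≡ 45).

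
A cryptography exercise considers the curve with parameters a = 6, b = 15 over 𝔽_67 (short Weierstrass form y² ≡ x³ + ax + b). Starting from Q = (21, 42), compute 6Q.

(65, 14)

Repeated addition: build up to 6Q.
2Q: tangent at (21, 42): λ = (3·21² + 6)/(2·42) ≡ 56/17. 17⁻¹ ≡ 4 (mod 67), so λ ≡ 56·4 ≡ 23.
  x = λ² - 21 - 21 = 529 - 42 ≡ 18; y = λ·(21 - 18) - 42 ≡ 27. → (18, 27)
3Q: (18, 27) + (21, 42). λ = (42 - 27)/(21 - 18) ≡ 15/3 mod 67. 3⁻¹ ≡ 45 (mod 67) since 3·45 = 135 ≡ 1, so λ ≡ 5.
  x = λ² - 18 - 21 = 25 - 39 ≡ 53; y = λ·(18 - 53) - 27 ≡ 66. → (53, 66)
4Q: (53, 66) + (21, 42). λ = (42 - 66)/(21 - 53) ≡ 43/35 mod 67. 35⁻¹ ≡ 23 (mod 67), so λ ≡ 51.
  x = λ² - 53 - 21 = 2601 - 74 ≡ 48; y = λ·(53 - 48) - 66 ≡ 55. → (48, 55)
5Q: (48, 55) + (21, 42). λ = (42 - 55)/(21 - 48) ≡ 54/40 mod 67. 40⁻¹ ≡ 62 (mod 67), so λ ≡ 65.
  x = λ² - 48 - 21 = 4225 - 69 ≡ 2; y = λ·(48 - 2) - 55 ≡ 54. → (2, 54)
6Q: (2, 54) + (21, 42). λ = (42 - 54)/(21 - 2) ≡ 55/19 mod 67. 19⁻¹ ≡ 60 (mod 67), so λ ≡ 17.
  x = λ² - 2 - 21 = 289 - 23 ≡ 65; y = λ·(2 - 65) - 54 ≡ 14. → (65, 14)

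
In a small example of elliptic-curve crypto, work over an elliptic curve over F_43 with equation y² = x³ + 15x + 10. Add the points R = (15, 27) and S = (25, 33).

(15, 27) + (25, 33). λ = (33 - 27)/(25 - 15) ≡ 6/10 mod 43. 10⁻¹ ≡ 13 (mod 43), so λ ≡ 35.
  x = λ² - 15 - 25 = 1225 - 40 ≡ 24; y = λ·(15 - 24) - 27 ≡ 2. → (24, 2)

(24, 2)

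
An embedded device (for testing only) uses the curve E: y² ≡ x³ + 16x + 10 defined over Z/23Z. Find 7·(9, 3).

(9, 20)

Write Q = (9, 3).
Double-and-add on 7 = (111)₂. Start with Q = (9, 3) for the leading 1-bit.
double: tangent at (9, 3): λ = (3·9² + 16)/(2·3) ≡ 6/6. 6⁻¹ ≡ 4 (mod 23), so λ ≡ 6·4 ≡ 1.
  x = λ² - 9 - 9 = 1 - 18 ≡ 6; y = λ·(9 - 6) - 3 ≡ 0. → (6, 0)
add Q: (6, 0) + (9, 3). λ = (3 - 0)/(9 - 6) ≡ 3/3 mod 23. 3⁻¹ ≡ 8 (mod 23), so λ ≡ 1.
  x = λ² - 6 - 9 = 1 - 15 ≡ 9; y = λ·(6 - 9) - 0 ≡ 20. → (9, 20)
double: tangent at (9, 20): λ = (3·9² + 16)/(2·20) ≡ 6/17. 17⁻¹ ≡ 19 (mod 23), so λ ≡ 6·19 ≡ 22.
  x = λ² - 9 - 9 = 484 - 18 ≡ 6; y = λ·(9 - 6) - 20 ≡ 0. → (6, 0)
add Q: (6, 0) + (9, 3). λ = (3 - 0)/(9 - 6) ≡ 3/3 mod 23. 3⁻¹ ≡ 8 (mod 23), so λ ≡ 1.
  x = λ² - 6 - 9 = 1 - 15 ≡ 9; y = λ·(6 - 9) - 0 ≡ 20. → (9, 20)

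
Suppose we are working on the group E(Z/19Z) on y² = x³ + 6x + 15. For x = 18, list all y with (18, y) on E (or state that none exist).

x³ + 6x + 15 = 5955 ≡ 8 (mod 19).
8 is a non-residue mod 19; no y exists.

none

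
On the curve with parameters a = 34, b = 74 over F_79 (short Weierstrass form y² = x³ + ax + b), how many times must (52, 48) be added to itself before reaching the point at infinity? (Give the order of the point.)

8

2P: tangent at (52, 48): λ = (3·52² + 34)/(2·48) ≡ 9/17. 17⁻¹ ≡ 14 (mod 79), so λ ≡ 9·14 ≡ 47.
  x = λ² - 52 - 52 = 2209 - 104 ≡ 51; y = λ·(52 - 51) - 48 ≡ 78. → (51, 78)
3P: (51, 78) + (52, 48). λ = (48 - 78)/(52 - 51) ≡ 49/1 mod 79. 1⁻¹ ≡ 1 (mod 79) since 1·1 = 1 ≡ 1, so λ ≡ 49.
  x = λ² - 51 - 52 = 2401 - 103 ≡ 7; y = λ·(51 - 7) - 78 ≡ 24. → (7, 24)
4P: (7, 24) + (52, 48). λ = (48 - 24)/(52 - 7) ≡ 24/45 mod 79. 45⁻¹ ≡ 72 (mod 79), so λ ≡ 69.
  x = λ² - 7 - 52 = 4761 - 59 ≡ 41; y = λ·(7 - 41) - 24 ≡ 0. → (41, 0)
5P: (41, 0) + (52, 48). λ = (48 - 0)/(52 - 41) ≡ 48/11 mod 79. 11⁻¹ ≡ 36 (mod 79) since 11·36 = 396 ≡ 1, so λ ≡ 69.
  x = λ² - 41 - 52 = 4761 - 93 ≡ 7; y = λ·(41 - 7) - 0 ≡ 55. → (7, 55)
6P: (7, 55) + (52, 48). λ = (48 - 55)/(52 - 7) ≡ 72/45 mod 79. 45⁻¹ ≡ 72 (mod 79), so λ ≡ 49.
  x = λ² - 7 - 52 = 2401 - 59 ≡ 51; y = λ·(7 - 51) - 55 ≡ 1. → (51, 1)
7P: (51, 1) + (52, 48). λ = (48 - 1)/(52 - 51) ≡ 47/1 mod 79. 1⁻¹ ≡ 1 (mod 79), so λ ≡ 47.
  x = λ² - 51 - 52 = 2209 - 103 ≡ 52; y = λ·(51 - 52) - 1 ≡ 31. → (52, 31)
8P: (52, 31) + (52, 48): same x and y₁ ≡ -y₂, so the sum is the point at infinity.
8P = the point at infinity, so the order is 8.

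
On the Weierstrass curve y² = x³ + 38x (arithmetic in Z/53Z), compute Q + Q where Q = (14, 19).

tangent at (14, 19): λ = (3·14² + 38)/(2·19) ≡ 43/38. 38⁻¹ ≡ 7 (mod 53), so λ ≡ 43·7 ≡ 36.
  x = λ² - 14 - 14 = 1296 - 28 ≡ 49; y = λ·(14 - 49) - 19 ≡ 46. → (49, 46)

(49, 46)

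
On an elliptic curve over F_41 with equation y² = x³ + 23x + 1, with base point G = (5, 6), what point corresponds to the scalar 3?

(27, 16)

Repeated addition: build up to 3G.
2G: tangent at (5, 6): λ = (3·5² + 23)/(2·6) ≡ 16/12. 12⁻¹ ≡ 24 (mod 41) since 12·24 = 288 ≡ 1, so λ ≡ 16·24 ≡ 15.
  x = λ² - 5 - 5 = 225 - 10 ≡ 10; y = λ·(5 - 10) - 6 ≡ 1. → (10, 1)
3G: (10, 1) + (5, 6). λ = (6 - 1)/(5 - 10) ≡ 5/36 mod 41. 36⁻¹ ≡ 8 (mod 41), so λ ≡ 40.
  x = λ² - 10 - 5 = 1600 - 15 ≡ 27; y = λ·(10 - 27) - 1 ≡ 16. → (27, 16)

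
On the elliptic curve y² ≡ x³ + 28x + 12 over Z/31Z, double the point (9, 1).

tangent at (9, 1): λ = (3·9² + 28)/(2·1) ≡ 23/2. 2⁻¹ ≡ 16 (mod 31), so λ ≡ 23·16 ≡ 27.
  x = λ² - 9 - 9 = 729 - 18 ≡ 29; y = λ·(9 - 29) - 1 ≡ 17. → (29, 17)

(29, 17)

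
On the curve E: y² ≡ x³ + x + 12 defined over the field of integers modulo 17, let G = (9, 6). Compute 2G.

tangent at (9, 6): λ = (3·9² + 1)/(2·6) ≡ 6/12. 12⁻¹ ≡ 10 (mod 17) since 12·10 = 120 ≡ 1, so λ ≡ 6·10 ≡ 9.
  x = λ² - 9 - 9 = 81 - 18 ≡ 12; y = λ·(9 - 12) - 6 ≡ 1. → (12, 1)

(12, 1)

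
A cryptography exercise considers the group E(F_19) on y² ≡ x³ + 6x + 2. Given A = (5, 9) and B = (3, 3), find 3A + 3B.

First 3A:
Repeated addition: build up to 3A.
2A: tangent at (5, 9): λ = (3·5² + 6)/(2·9) ≡ 5/18. 18⁻¹ ≡ 18 (mod 19), so λ ≡ 5·18 ≡ 14.
  x = λ² - 5 - 5 = 196 - 10 ≡ 15; y = λ·(5 - 15) - 9 ≡ 3. → (15, 3)
3A: (15, 3) + (5, 9). λ = (9 - 3)/(5 - 15) ≡ 6/9 mod 19. 9⁻¹ ≡ 17 (mod 19) since 9·17 = 153 ≡ 1, so λ ≡ 7.
  x = λ² - 15 - 5 = 49 - 20 ≡ 10; y = λ·(15 - 10) - 3 ≡ 13. → (10, 13)
3A = (10, 13).
Next 3B:
Repeated addition: build up to 3B.
2B: tangent at (3, 3): λ = (3·3² + 6)/(2·3) ≡ 14/6. 6⁻¹ ≡ 16 (mod 19), so λ ≡ 14·16 ≡ 15.
  x = λ² - 3 - 3 = 225 - 6 ≡ 10; y = λ·(3 - 10) - 3 ≡ 6. → (10, 6)
3B: (10, 6) + (3, 3). λ = (3 - 6)/(3 - 10) ≡ 16/12 mod 19. 12⁻¹ ≡ 8 (mod 19), so λ ≡ 14.
  x = λ² - 10 - 3 = 196 - 13 ≡ 12; y = λ·(10 - 12) - 6 ≡ 4. → (12, 4)
3B = (12, 4).
Finally 3A + 3B:
(10, 13) + (12, 4). λ = (4 - 13)/(12 - 10) ≡ 10/2 mod 19. 2⁻¹ ≡ 10 (mod 19), so λ ≡ 5.
  x = λ² - 10 - 12 = 25 - 22 ≡ 3; y = λ·(10 - 3) - 13 ≡ 3. → (3, 3)

(3, 3)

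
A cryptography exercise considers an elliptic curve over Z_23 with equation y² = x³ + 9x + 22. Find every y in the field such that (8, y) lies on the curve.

x³ + 9x + 22 = 606 ≡ 8 (mod 23).
Square roots of 8 mod 23: 10 and 13 (since 10² = 100 ≡ 8).

10, 13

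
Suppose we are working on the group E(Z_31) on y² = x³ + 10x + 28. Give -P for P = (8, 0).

-(8, 0) = (8, -0 mod 31) = (8, 0).

(8, 0)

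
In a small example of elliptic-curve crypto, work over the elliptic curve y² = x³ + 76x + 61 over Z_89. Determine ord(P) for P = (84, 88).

8

2P: tangent at (84, 88): λ = (3·84² + 76)/(2·88) ≡ 62/87. 87⁻¹ ≡ 44 (mod 89) since 87·44 = 3828 ≡ 1, so λ ≡ 62·44 ≡ 58.
  x = λ² - 84 - 84 = 3364 - 168 ≡ 81; y = λ·(84 - 81) - 88 ≡ 86. → (81, 86)
3P: (81, 86) + (84, 88). λ = (88 - 86)/(84 - 81) ≡ 2/3 mod 89. 3⁻¹ ≡ 30 (mod 89), so λ ≡ 60.
  x = λ² - 81 - 84 = 3600 - 165 ≡ 53; y = λ·(81 - 53) - 86 ≡ 81. → (53, 81)
4P: (53, 81) + (84, 88). λ = (88 - 81)/(84 - 53) ≡ 7/31 mod 89. 31⁻¹ ≡ 23 (mod 89), so λ ≡ 72.
  x = λ² - 53 - 84 = 5184 - 137 ≡ 63; y = λ·(53 - 63) - 81 ≡ 0. → (63, 0)
5P: (63, 0) + (84, 88). λ = (88 - 0)/(84 - 63) ≡ 88/21 mod 89. 21⁻¹ ≡ 17 (mod 89) since 21·17 = 357 ≡ 1, so λ ≡ 72.
  x = λ² - 63 - 84 = 5184 - 147 ≡ 53; y = λ·(63 - 53) - 0 ≡ 8. → (53, 8)
6P: (53, 8) + (84, 88). λ = (88 - 8)/(84 - 53) ≡ 80/31 mod 89. 31⁻¹ ≡ 23 (mod 89) since 31·23 = 713 ≡ 1, so λ ≡ 60.
  x = λ² - 53 - 84 = 3600 - 137 ≡ 81; y = λ·(53 - 81) - 8 ≡ 3. → (81, 3)
7P: (81, 3) + (84, 88). λ = (88 - 3)/(84 - 81) ≡ 85/3 mod 89. 3⁻¹ ≡ 30 (mod 89), so λ ≡ 58.
  x = λ² - 81 - 84 = 3364 - 165 ≡ 84; y = λ·(81 - 84) - 3 ≡ 1. → (84, 1)
8P: (84, 1) + (84, 88): same x and y₁ ≡ -y₂, so the sum is 𝒪.
8P = 𝒪, so the order is 8.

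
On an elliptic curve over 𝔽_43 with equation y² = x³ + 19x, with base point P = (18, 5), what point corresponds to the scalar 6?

Repeated addition: build up to 6P.
2P: tangent at (18, 5): λ = (3·18² + 19)/(2·5) ≡ 2/10. 10⁻¹ ≡ 13 (mod 43) since 10·13 = 130 ≡ 1, so λ ≡ 2·13 ≡ 26.
  x = λ² - 18 - 18 = 676 - 36 ≡ 38; y = λ·(18 - 38) - 5 ≡ 34. → (38, 34)
3P: (38, 34) + (18, 5). λ = (5 - 34)/(18 - 38) ≡ 14/23 mod 43. 23⁻¹ ≡ 15 (mod 43) since 23·15 = 345 ≡ 1, so λ ≡ 38.
  x = λ² - 38 - 18 = 1444 - 56 ≡ 12; y = λ·(38 - 12) - 34 ≡ 8. → (12, 8)
4P: (12, 8) + (18, 5). λ = (5 - 8)/(18 - 12) ≡ 40/6 mod 43. 6⁻¹ ≡ 36 (mod 43), so λ ≡ 21.
  x = λ² - 12 - 18 = 441 - 30 ≡ 24; y = λ·(12 - 24) - 8 ≡ 41. → (24, 41)
5P: (24, 41) + (18, 5). λ = (5 - 41)/(18 - 24) ≡ 7/37 mod 43. 37⁻¹ ≡ 7 (mod 43), so λ ≡ 6.
  x = λ² - 24 - 18 = 36 - 42 ≡ 37; y = λ·(24 - 37) - 41 ≡ 10. → (37, 10)
6P: (37, 10) + (18, 5). λ = (5 - 10)/(18 - 37) ≡ 38/24 mod 43. 24⁻¹ ≡ 9 (mod 43) since 24·9 = 216 ≡ 1, so λ ≡ 41.
  x = λ² - 37 - 18 = 1681 - 55 ≡ 35; y = λ·(37 - 35) - 10 ≡ 29. → (35, 29)

(35, 29)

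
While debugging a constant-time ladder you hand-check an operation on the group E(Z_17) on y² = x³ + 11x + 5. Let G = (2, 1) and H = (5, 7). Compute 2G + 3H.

O

First 2G:
Repeated addition: build up to 2G.
2G: tangent at (2, 1): λ = (3·2² + 11)/(2·1) ≡ 6/2. 2⁻¹ ≡ 9 (mod 17) since 2·9 = 18 ≡ 1, so λ ≡ 6·9 ≡ 3.
  x = λ² - 2 - 2 = 9 - 4 ≡ 5; y = λ·(2 - 5) - 1 ≡ 7. → (5, 7)
2G = (5, 7).
Next 3H:
Repeated addition: build up to 3H.
2H: tangent at (5, 7): λ = (3·5² + 11)/(2·7) ≡ 1/14. 14⁻¹ ≡ 11 (mod 17), so λ ≡ 1·11 ≡ 11.
  x = λ² - 5 - 5 = 121 - 10 ≡ 9; y = λ·(5 - 9) - 7 ≡ 0. → (9, 0)
3H: (9, 0) + (5, 7). λ = (7 - 0)/(5 - 9) ≡ 7/13 mod 17. 13⁻¹ ≡ 4 (mod 17), so λ ≡ 11.
  x = λ² - 9 - 5 = 121 - 14 ≡ 5; y = λ·(9 - 5) - 0 ≡ 10. → (5, 10)
3H = (5, 10).
Finally 2G + 3H:
(5, 7) + (5, 10): same x and y₁ ≡ -y₂, so the sum is the point at infinity.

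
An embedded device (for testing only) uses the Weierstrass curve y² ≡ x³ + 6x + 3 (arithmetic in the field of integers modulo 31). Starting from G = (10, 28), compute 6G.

Repeated addition: build up to 6G.
2G: tangent at (10, 28): λ = (3·10² + 6)/(2·28) ≡ 27/25. 25⁻¹ ≡ 5 (mod 31), so λ ≡ 27·5 ≡ 11.
  x = λ² - 10 - 10 = 121 - 20 ≡ 8; y = λ·(10 - 8) - 28 ≡ 25. → (8, 25)
3G: (8, 25) + (10, 28). λ = (28 - 25)/(10 - 8) ≡ 3/2 mod 31. 2⁻¹ ≡ 16 (mod 31), so λ ≡ 17.
  x = λ² - 8 - 10 = 289 - 18 ≡ 23; y = λ·(8 - 23) - 25 ≡ 30. → (23, 30)
4G: (23, 30) + (10, 28). λ = (28 - 30)/(10 - 23) ≡ 29/18 mod 31. 18⁻¹ ≡ 19 (mod 31), so λ ≡ 24.
  x = λ² - 23 - 10 = 576 - 33 ≡ 16; y = λ·(23 - 16) - 30 ≡ 14. → (16, 14)
5G: (16, 14) + (10, 28). λ = (28 - 14)/(10 - 16) ≡ 14/25 mod 31. 25⁻¹ ≡ 5 (mod 31) since 25·5 = 125 ≡ 1, so λ ≡ 8.
  x = λ² - 16 - 10 = 64 - 26 ≡ 7; y = λ·(16 - 7) - 14 ≡ 27. → (7, 27)
6G: (7, 27) + (10, 28). λ = (28 - 27)/(10 - 7) ≡ 1/3 mod 31. 3⁻¹ ≡ 21 (mod 31) since 3·21 = 63 ≡ 1, so λ ≡ 21.
  x = λ² - 7 - 10 = 441 - 17 ≡ 21; y = λ·(7 - 21) - 27 ≡ 20. → (21, 20)

(21, 20)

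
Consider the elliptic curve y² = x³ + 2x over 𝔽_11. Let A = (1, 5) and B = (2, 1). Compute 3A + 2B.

(1, 6)

First 3A:
Repeated addition: build up to 3A.
2A: tangent at (1, 5): λ = (3·1² + 2)/(2·5) ≡ 5/10. 10⁻¹ ≡ 10 (mod 11), so λ ≡ 5·10 ≡ 6.
  x = λ² - 1 - 1 = 36 - 2 ≡ 1; y = λ·(1 - 1) - 5 ≡ 6. → (1, 6)
3A: (1, 6) + (1, 5): same x and y₁ ≡ -y₂, so the sum is 𝒪.
3A = 𝒪.
Next 2B:
Repeated addition: build up to 2B.
2B: tangent at (2, 1): λ = (3·2² + 2)/(2·1) ≡ 3/2. 2⁻¹ ≡ 6 (mod 11), so λ ≡ 3·6 ≡ 7.
  x = λ² - 2 - 2 = 49 - 4 ≡ 1; y = λ·(2 - 1) - 1 ≡ 6. → (1, 6)
2B = (1, 6).
Finally 3A + 2B:
𝒪 + (1, 6) = (1, 6) (identity).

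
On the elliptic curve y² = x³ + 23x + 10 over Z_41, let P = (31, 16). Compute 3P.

Repeated addition: build up to 3P.
2P: tangent at (31, 16): λ = (3·31² + 23)/(2·16) ≡ 36/32. 32⁻¹ ≡ 9 (mod 41) since 32·9 = 288 ≡ 1, so λ ≡ 36·9 ≡ 37.
  x = λ² - 31 - 31 = 1369 - 62 ≡ 36; y = λ·(31 - 36) - 16 ≡ 4. → (36, 4)
3P: (36, 4) + (31, 16). λ = (16 - 4)/(31 - 36) ≡ 12/36 mod 41. 36⁻¹ ≡ 8 (mod 41), so λ ≡ 14.
  x = λ² - 36 - 31 = 196 - 67 ≡ 6; y = λ·(36 - 6) - 4 ≡ 6. → (6, 6)

(6, 6)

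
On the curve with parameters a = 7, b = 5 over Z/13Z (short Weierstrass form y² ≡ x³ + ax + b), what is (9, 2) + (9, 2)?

tangent at (9, 2): λ = (3·9² + 7)/(2·2) ≡ 3/4. 4⁻¹ ≡ 10 (mod 13), so λ ≡ 3·10 ≡ 4.
  x = λ² - 9 - 9 = 16 - 18 ≡ 11; y = λ·(9 - 11) - 2 ≡ 3. → (11, 3)

(11, 3)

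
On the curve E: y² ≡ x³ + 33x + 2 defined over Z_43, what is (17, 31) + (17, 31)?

(7, 24)

tangent at (17, 31): λ = (3·17² + 33)/(2·31) ≡ 40/19. 19⁻¹ ≡ 34 (mod 43), so λ ≡ 40·34 ≡ 27.
  x = λ² - 17 - 17 = 729 - 34 ≡ 7; y = λ·(17 - 7) - 31 ≡ 24. → (7, 24)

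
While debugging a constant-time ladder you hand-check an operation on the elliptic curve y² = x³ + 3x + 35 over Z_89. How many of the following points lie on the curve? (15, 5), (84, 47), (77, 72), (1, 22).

(15, 5): 5² ≡ 25, rhs ≡ 73 → off.
(84, 47): 47² ≡ 73, rhs ≡ 73 → on.
(77, 72): 72² ≡ 22, rhs ≡ 51 → off.
(1, 22): 22² ≡ 39, rhs ≡ 39 → on.

2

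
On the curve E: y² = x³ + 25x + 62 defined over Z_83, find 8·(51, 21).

(52, 66)

Write P = (51, 21).
Double-and-add on 8 = (1000)₂. Start with P = (51, 21) for the leading 1-bit.
double: tangent at (51, 21): λ = (3·51² + 25)/(2·21) ≡ 26/42. 42⁻¹ ≡ 2 (mod 83) since 42·2 = 84 ≡ 1, so λ ≡ 26·2 ≡ 52.
  x = λ² - 51 - 51 = 2704 - 102 ≡ 29; y = λ·(51 - 29) - 21 ≡ 44. → (29, 44)
double: tangent at (29, 44): λ = (3·29² + 25)/(2·44) ≡ 58/5. 5⁻¹ ≡ 50 (mod 83), so λ ≡ 58·50 ≡ 78.
  x = λ² - 29 - 29 = 6084 - 58 ≡ 50; y = λ·(29 - 50) - 44 ≡ 61. → (50, 61)
double: tangent at (50, 61): λ = (3·50² + 25)/(2·61) ≡ 55/39. 39⁻¹ ≡ 66 (mod 83), so λ ≡ 55·66 ≡ 61.
  x = λ² - 50 - 50 = 3721 - 100 ≡ 52; y = λ·(50 - 52) - 61 ≡ 66. → (52, 66)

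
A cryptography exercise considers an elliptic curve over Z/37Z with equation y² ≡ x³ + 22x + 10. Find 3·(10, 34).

Write Q = (10, 34).
Repeated addition: build up to 3Q.
2Q: tangent at (10, 34): λ = (3·10² + 22)/(2·34) ≡ 26/31. 31⁻¹ ≡ 6 (mod 37), so λ ≡ 26·6 ≡ 8.
  x = λ² - 10 - 10 = 64 - 20 ≡ 7; y = λ·(10 - 7) - 34 ≡ 27. → (7, 27)
3Q: (7, 27) + (10, 34). λ = (34 - 27)/(10 - 7) ≡ 7/3 mod 37. 3⁻¹ ≡ 25 (mod 37) since 3·25 = 75 ≡ 1, so λ ≡ 27.
  x = λ² - 7 - 10 = 729 - 17 ≡ 9; y = λ·(7 - 9) - 27 ≡ 30. → (9, 30)

(9, 30)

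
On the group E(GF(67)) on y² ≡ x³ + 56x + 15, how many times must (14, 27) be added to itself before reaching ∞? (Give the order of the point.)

2P: tangent at (14, 27): λ = (3·14² + 56)/(2·27) ≡ 41/54. 54⁻¹ ≡ 36 (mod 67), so λ ≡ 41·36 ≡ 2.
  x = λ² - 14 - 14 = 4 - 28 ≡ 43; y = λ·(14 - 43) - 27 ≡ 49. → (43, 49)
3P: (43, 49) + (14, 27). λ = (27 - 49)/(14 - 43) ≡ 45/38 mod 67. 38⁻¹ ≡ 30 (mod 67), so λ ≡ 10.
  x = λ² - 43 - 14 = 100 - 57 ≡ 43; y = λ·(43 - 43) - 49 ≡ 18. → (43, 18)
4P: (43, 18) + (14, 27). λ = (27 - 18)/(14 - 43) ≡ 9/38 mod 67. 38⁻¹ ≡ 30 (mod 67) since 38·30 = 1140 ≡ 1, so λ ≡ 2.
  x = λ² - 43 - 14 = 4 - 57 ≡ 14; y = λ·(43 - 14) - 18 ≡ 40. → (14, 40)
5P: (14, 40) + (14, 27): same x and y₁ ≡ -y₂, so the sum is ∞.
5P = ∞, so the order is 5.

5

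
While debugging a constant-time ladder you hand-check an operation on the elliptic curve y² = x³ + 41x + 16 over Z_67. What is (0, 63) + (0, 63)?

(65, 44)

tangent at (0, 63): λ = (3·0² + 41)/(2·63) ≡ 41/59. 59⁻¹ ≡ 25 (mod 67) since 59·25 = 1475 ≡ 1, so λ ≡ 41·25 ≡ 20.
  x = λ² - 0 - 0 = 400 - 0 ≡ 65; y = λ·(0 - 65) - 63 ≡ 44. → (65, 44)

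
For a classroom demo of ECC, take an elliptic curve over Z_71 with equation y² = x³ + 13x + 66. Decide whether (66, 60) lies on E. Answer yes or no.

no

y² = 60² ≡ 50; x³ + 13x + 66 = 288420 ≡ 18 (mod 71). 50 ≠ 18.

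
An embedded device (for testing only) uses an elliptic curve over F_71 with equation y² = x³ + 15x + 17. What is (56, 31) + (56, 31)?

tangent at (56, 31): λ = (3·56² + 15)/(2·31) ≡ 51/62. 62⁻¹ ≡ 63 (mod 71), so λ ≡ 51·63 ≡ 18.
  x = λ² - 56 - 56 = 324 - 112 ≡ 70; y = λ·(56 - 70) - 31 ≡ 1. → (70, 1)

(70, 1)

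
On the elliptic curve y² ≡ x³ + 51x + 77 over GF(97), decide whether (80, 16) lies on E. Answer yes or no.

no

y² = 16² ≡ 62; x³ + 51x + 77 = 516157 ≡ 20 (mod 97). 62 ≠ 20.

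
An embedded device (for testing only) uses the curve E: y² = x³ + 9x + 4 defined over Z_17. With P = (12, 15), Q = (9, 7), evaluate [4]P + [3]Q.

First 4P:
Repeated addition: build up to 4P.
2P: tangent at (12, 15): λ = (3·12² + 9)/(2·15) ≡ 16/13. 13⁻¹ ≡ 4 (mod 17), so λ ≡ 16·4 ≡ 13.
  x = λ² - 12 - 12 = 169 - 24 ≡ 9; y = λ·(12 - 9) - 15 ≡ 7. → (9, 7)
3P: (9, 7) + (12, 15). λ = (15 - 7)/(12 - 9) ≡ 8/3 mod 17. 3⁻¹ ≡ 6 (mod 17), so λ ≡ 14.
  x = λ² - 9 - 12 = 196 - 21 ≡ 5; y = λ·(9 - 5) - 7 ≡ 15. → (5, 15)
4P: (5, 15) + (12, 15). λ = (15 - 15)/(12 - 5) ≡ 0/7 mod 17. 7⁻¹ ≡ 5 (mod 17) since 7·5 = 35 ≡ 1, so λ ≡ 0.
  x = λ² - 5 - 12 = 0 - 17 ≡ 0; y = λ·(5 - 0) - 15 ≡ 2. → (0, 2)
4P = (0, 2).
Next 3Q:
Repeated addition: build up to 3Q.
2Q: tangent at (9, 7): λ = (3·9² + 9)/(2·7) ≡ 14/14. 14⁻¹ ≡ 11 (mod 17), so λ ≡ 14·11 ≡ 1.
  x = λ² - 9 - 9 = 1 - 18 ≡ 0; y = λ·(9 - 0) - 7 ≡ 2. → (0, 2)
3Q: (0, 2) + (9, 7). λ = (7 - 2)/(9 - 0) ≡ 5/9 mod 17. 9⁻¹ ≡ 2 (mod 17) since 9·2 = 18 ≡ 1, so λ ≡ 10.
  x = λ² - 0 - 9 = 100 - 9 ≡ 6; y = λ·(0 - 6) - 2 ≡ 6. → (6, 6)
3Q = (6, 6).
Finally 4P + 3Q:
(0, 2) + (6, 6). λ = (6 - 2)/(6 - 0) ≡ 4/6 mod 17. 6⁻¹ ≡ 3 (mod 17) since 6·3 = 18 ≡ 1, so λ ≡ 12.
  x = λ² - 0 - 6 = 144 - 6 ≡ 2; y = λ·(0 - 2) - 2 ≡ 8. → (2, 8)

(2, 8)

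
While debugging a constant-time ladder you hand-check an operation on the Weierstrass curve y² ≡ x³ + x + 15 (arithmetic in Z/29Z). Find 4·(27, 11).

(6, 18)

Write P = (27, 11).
Double-and-add on 4 = (100)₂. Start with P = (27, 11) for the leading 1-bit.
double: tangent at (27, 11): λ = (3·27² + 1)/(2·11) ≡ 13/22. 22⁻¹ ≡ 4 (mod 29), so λ ≡ 13·4 ≡ 23.
  x = λ² - 27 - 27 = 529 - 54 ≡ 11; y = λ·(27 - 11) - 11 ≡ 9. → (11, 9)
double: tangent at (11, 9): λ = (3·11² + 1)/(2·9) ≡ 16/18. 18⁻¹ ≡ 21 (mod 29), so λ ≡ 16·21 ≡ 17.
  x = λ² - 11 - 11 = 289 - 22 ≡ 6; y = λ·(11 - 6) - 9 ≡ 18. → (6, 18)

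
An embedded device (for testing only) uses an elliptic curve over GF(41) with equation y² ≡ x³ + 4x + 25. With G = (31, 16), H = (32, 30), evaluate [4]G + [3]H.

First 4G:
Repeated addition: build up to 4G.
2G: tangent at (31, 16): λ = (3·31² + 4)/(2·16) ≡ 17/32. 32⁻¹ ≡ 9 (mod 41) since 32·9 = 288 ≡ 1, so λ ≡ 17·9 ≡ 30.
  x = λ² - 31 - 31 = 900 - 62 ≡ 18; y = λ·(31 - 18) - 16 ≡ 5. → (18, 5)
3G: (18, 5) + (31, 16). λ = (16 - 5)/(31 - 18) ≡ 11/13 mod 41. 13⁻¹ ≡ 19 (mod 41), so λ ≡ 4.
  x = λ² - 18 - 31 = 16 - 49 ≡ 8; y = λ·(18 - 8) - 5 ≡ 35. → (8, 35)
4G: (8, 35) + (31, 16). λ = (16 - 35)/(31 - 8) ≡ 22/23 mod 41. 23⁻¹ ≡ 25 (mod 41) since 23·25 = 575 ≡ 1, so λ ≡ 17.
  x = λ² - 8 - 31 = 289 - 39 ≡ 4; y = λ·(8 - 4) - 35 ≡ 33. → (4, 33)
4G = (4, 33).
Next 3H:
Repeated addition: build up to 3H.
2H: tangent at (32, 30): λ = (3·32² + 4)/(2·30) ≡ 1/19. 19⁻¹ ≡ 13 (mod 41) since 19·13 = 247 ≡ 1, so λ ≡ 1·13 ≡ 13.
  x = λ² - 32 - 32 = 169 - 64 ≡ 23; y = λ·(32 - 23) - 30 ≡ 5. → (23, 5)
3H: (23, 5) + (32, 30). λ = (30 - 5)/(32 - 23) ≡ 25/9 mod 41. 9⁻¹ ≡ 32 (mod 41), so λ ≡ 21.
  x = λ² - 23 - 32 = 441 - 55 ≡ 17; y = λ·(23 - 17) - 5 ≡ 39. → (17, 39)
3H = (17, 39).
Finally 4G + 3H:
(4, 33) + (17, 39). λ = (39 - 33)/(17 - 4) ≡ 6/13 mod 41. 13⁻¹ ≡ 19 (mod 41), so λ ≡ 32.
  x = λ² - 4 - 17 = 1024 - 21 ≡ 19; y = λ·(4 - 19) - 33 ≡ 20. → (19, 20)

(19, 20)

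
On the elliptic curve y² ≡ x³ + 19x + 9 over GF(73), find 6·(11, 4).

(32, 43)

Write Q = (11, 4).
Repeated addition: build up to 6Q.
2Q: tangent at (11, 4): λ = (3·11² + 19)/(2·4) ≡ 17/8. 8⁻¹ ≡ 64 (mod 73), so λ ≡ 17·64 ≡ 66.
  x = λ² - 11 - 11 = 4356 - 22 ≡ 27; y = λ·(11 - 27) - 4 ≡ 35. → (27, 35)
3Q: (27, 35) + (11, 4). λ = (4 - 35)/(11 - 27) ≡ 42/57 mod 73. 57⁻¹ ≡ 41 (mod 73) since 57·41 = 2337 ≡ 1, so λ ≡ 43.
  x = λ² - 27 - 11 = 1849 - 38 ≡ 59; y = λ·(27 - 59) - 35 ≡ 49. → (59, 49)
4Q: (59, 49) + (11, 4). λ = (4 - 49)/(11 - 59) ≡ 28/25 mod 73. 25⁻¹ ≡ 38 (mod 73), so λ ≡ 42.
  x = λ² - 59 - 11 = 1764 - 70 ≡ 15; y = λ·(59 - 15) - 49 ≡ 47. → (15, 47)
5Q: (15, 47) + (11, 4). λ = (4 - 47)/(11 - 15) ≡ 30/69 mod 73. 69⁻¹ ≡ 18 (mod 73), so λ ≡ 29.
  x = λ² - 15 - 11 = 841 - 26 ≡ 12; y = λ·(15 - 12) - 47 ≡ 40. → (12, 40)
6Q: (12, 40) + (11, 4). λ = (4 - 40)/(11 - 12) ≡ 37/72 mod 73. 72⁻¹ ≡ 72 (mod 73), so λ ≡ 36.
  x = λ² - 12 - 11 = 1296 - 23 ≡ 32; y = λ·(12 - 32) - 40 ≡ 43. → (32, 43)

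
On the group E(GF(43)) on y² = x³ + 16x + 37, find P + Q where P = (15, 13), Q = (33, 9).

(15, 13) + (33, 9). λ = (9 - 13)/(33 - 15) ≡ 39/18 mod 43. 18⁻¹ ≡ 12 (mod 43), so λ ≡ 38.
  x = λ² - 15 - 33 = 1444 - 48 ≡ 20; y = λ·(15 - 20) - 13 ≡ 12. → (20, 12)

(20, 12)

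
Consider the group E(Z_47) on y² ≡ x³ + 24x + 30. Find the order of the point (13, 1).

7

2P: tangent at (13, 1): λ = (3·13² + 24)/(2·1) ≡ 14/2. 2⁻¹ ≡ 24 (mod 47), so λ ≡ 14·24 ≡ 7.
  x = λ² - 13 - 13 = 49 - 26 ≡ 23; y = λ·(13 - 23) - 1 ≡ 23. → (23, 23)
3P: (23, 23) + (13, 1). λ = (1 - 23)/(13 - 23) ≡ 25/37 mod 47. 37⁻¹ ≡ 14 (mod 47), so λ ≡ 21.
  x = λ² - 23 - 13 = 441 - 36 ≡ 29; y = λ·(23 - 29) - 23 ≡ 39. → (29, 39)
4P: (29, 39) + (13, 1). λ = (1 - 39)/(13 - 29) ≡ 9/31 mod 47. 31⁻¹ ≡ 44 (mod 47) since 31·44 = 1364 ≡ 1, so λ ≡ 20.
  x = λ² - 29 - 13 = 400 - 42 ≡ 29; y = λ·(29 - 29) - 39 ≡ 8. → (29, 8)
5P: (29, 8) + (13, 1). λ = (1 - 8)/(13 - 29) ≡ 40/31 mod 47. 31⁻¹ ≡ 44 (mod 47) since 31·44 = 1364 ≡ 1, so λ ≡ 21.
  x = λ² - 29 - 13 = 441 - 42 ≡ 23; y = λ·(29 - 23) - 8 ≡ 24. → (23, 24)
6P: (23, 24) + (13, 1). λ = (1 - 24)/(13 - 23) ≡ 24/37 mod 47. 37⁻¹ ≡ 14 (mod 47), so λ ≡ 7.
  x = λ² - 23 - 13 = 49 - 36 ≡ 13; y = λ·(23 - 13) - 24 ≡ 46. → (13, 46)
7P: (13, 46) + (13, 1): same x and y₁ ≡ -y₂, so the sum is the point at infinity.
7P = the point at infinity, so the order is 7.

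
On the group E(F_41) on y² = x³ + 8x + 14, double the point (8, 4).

tangent at (8, 4): λ = (3·8² + 8)/(2·4) ≡ 36/8. 8⁻¹ ≡ 36 (mod 41), so λ ≡ 36·36 ≡ 25.
  x = λ² - 8 - 8 = 625 - 16 ≡ 35; y = λ·(8 - 35) - 4 ≡ 18. → (35, 18)

(35, 18)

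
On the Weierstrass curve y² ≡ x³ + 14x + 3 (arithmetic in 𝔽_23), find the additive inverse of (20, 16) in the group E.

(20, 7)

-(20, 16) = (20, -16 mod 23) = (20, 7).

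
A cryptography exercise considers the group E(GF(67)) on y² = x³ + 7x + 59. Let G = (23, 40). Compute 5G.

(65, 29)

Repeated addition: build up to 5G.
2G: tangent at (23, 40): λ = (3·23² + 7)/(2·40) ≡ 53/13. 13⁻¹ ≡ 31 (mod 67), so λ ≡ 53·31 ≡ 35.
  x = λ² - 23 - 23 = 1225 - 46 ≡ 40; y = λ·(23 - 40) - 40 ≡ 35. → (40, 35)
3G: (40, 35) + (23, 40). λ = (40 - 35)/(23 - 40) ≡ 5/50 mod 67. 50⁻¹ ≡ 63 (mod 67), so λ ≡ 47.
  x = λ² - 40 - 23 = 2209 - 63 ≡ 2; y = λ·(40 - 2) - 35 ≡ 9. → (2, 9)
4G: (2, 9) + (23, 40). λ = (40 - 9)/(23 - 2) ≡ 31/21 mod 67. 21⁻¹ ≡ 16 (mod 67) since 21·16 = 336 ≡ 1, so λ ≡ 27.
  x = λ² - 2 - 23 = 729 - 25 ≡ 34; y = λ·(2 - 34) - 9 ≡ 65. → (34, 65)
5G: (34, 65) + (23, 40). λ = (40 - 65)/(23 - 34) ≡ 42/56 mod 67. 56⁻¹ ≡ 6 (mod 67) since 56·6 = 336 ≡ 1, so λ ≡ 51.
  x = λ² - 34 - 23 = 2601 - 57 ≡ 65; y = λ·(34 - 65) - 65 ≡ 29. → (65, 29)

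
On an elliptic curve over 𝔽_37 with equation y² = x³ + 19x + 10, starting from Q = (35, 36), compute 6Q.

(23, 21)

Double-and-add on 6 = (110)₂. Start with Q = (35, 36) for the leading 1-bit.
double: tangent at (35, 36): λ = (3·35² + 19)/(2·36) ≡ 31/35. 35⁻¹ ≡ 18 (mod 37) since 35·18 = 630 ≡ 1, so λ ≡ 31·18 ≡ 3.
  x = λ² - 35 - 35 = 9 - 70 ≡ 13; y = λ·(35 - 13) - 36 ≡ 30. → (13, 30)
add Q: (13, 30) + (35, 36). λ = (36 - 30)/(35 - 13) ≡ 6/22 mod 37. 22⁻¹ ≡ 32 (mod 37), so λ ≡ 7.
  x = λ² - 13 - 35 = 49 - 48 ≡ 1; y = λ·(13 - 1) - 30 ≡ 17. → (1, 17)
double: tangent at (1, 17): λ = (3·1² + 19)/(2·17) ≡ 22/34. 34⁻¹ ≡ 12 (mod 37), so λ ≡ 22·12 ≡ 5.
  x = λ² - 1 - 1 = 25 - 2 ≡ 23; y = λ·(1 - 23) - 17 ≡ 21. → (23, 21)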